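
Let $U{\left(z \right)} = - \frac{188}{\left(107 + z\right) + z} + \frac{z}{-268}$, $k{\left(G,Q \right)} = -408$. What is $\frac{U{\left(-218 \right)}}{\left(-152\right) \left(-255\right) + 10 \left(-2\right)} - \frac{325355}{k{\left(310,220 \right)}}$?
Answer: $\frac{369462173831}{463311030} \approx 797.44$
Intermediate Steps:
$U{\left(z \right)} = - \frac{188}{107 + 2 z} - \frac{z}{268}$ ($U{\left(z \right)} = - \frac{188}{107 + 2 z} + z \left(- \frac{1}{268}\right) = - \frac{188}{107 + 2 z} - \frac{z}{268}$)
$\frac{U{\left(-218 \right)}}{\left(-152\right) \left(-255\right) + 10 \left(-2\right)} - \frac{325355}{k{\left(310,220 \right)}} = \frac{\frac{1}{268} \frac{1}{107 + 2 \left(-218\right)} \left(-50384 - -23326 - 2 \left(-218\right)^{2}\right)}{\left(-152\right) \left(-255\right) + 10 \left(-2\right)} - \frac{325355}{-408} = \frac{\frac{1}{268} \frac{1}{107 - 436} \left(-50384 + 23326 - 95048\right)}{38760 - 20} - - \frac{325355}{408} = \frac{\frac{1}{268} \frac{1}{-329} \left(-50384 + 23326 - 95048\right)}{38740} + \frac{325355}{408} = \frac{1}{268} \left(- \frac{1}{329}\right) \left(-122106\right) \frac{1}{38740} + \frac{325355}{408} = \frac{1299}{938} \cdot \frac{1}{38740} + \frac{325355}{408} = \frac{1299}{36338120} + \frac{325355}{408} = \frac{369462173831}{463311030}$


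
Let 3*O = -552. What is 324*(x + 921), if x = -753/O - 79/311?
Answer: 4286759031/14306 ≈ 2.9965e+5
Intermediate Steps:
O = -184 (O = (⅓)*(-552) = -184)
x = 219647/57224 (x = -753/(-184) - 79/311 = -753*(-1/184) - 79*1/311 = 753/184 - 79/311 = 219647/57224 ≈ 3.8384)
324*(x + 921) = 324*(219647/57224 + 921) = 324*(52922951/57224) = 4286759031/14306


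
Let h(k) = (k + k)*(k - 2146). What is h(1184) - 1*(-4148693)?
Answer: 1870677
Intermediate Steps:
h(k) = 2*k*(-2146 + k) (h(k) = (2*k)*(-2146 + k) = 2*k*(-2146 + k))
h(1184) - 1*(-4148693) = 2*1184*(-2146 + 1184) - 1*(-4148693) = 2*1184*(-962) + 4148693 = -2278016 + 4148693 = 1870677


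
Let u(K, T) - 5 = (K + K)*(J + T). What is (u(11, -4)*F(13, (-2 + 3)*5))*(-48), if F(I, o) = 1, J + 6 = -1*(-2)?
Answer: 8208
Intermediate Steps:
J = -4 (J = -6 - 1*(-2) = -6 + 2 = -4)
u(K, T) = 5 + 2*K*(-4 + T) (u(K, T) = 5 + (K + K)*(-4 + T) = 5 + (2*K)*(-4 + T) = 5 + 2*K*(-4 + T))
(u(11, -4)*F(13, (-2 + 3)*5))*(-48) = ((5 - 8*11 + 2*11*(-4))*1)*(-48) = ((5 - 88 - 88)*1)*(-48) = -171*1*(-48) = -171*(-48) = 8208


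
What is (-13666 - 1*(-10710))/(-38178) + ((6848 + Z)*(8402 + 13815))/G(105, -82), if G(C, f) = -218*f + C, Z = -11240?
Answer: -1862621998778/343239309 ≈ -5426.6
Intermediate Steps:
G(C, f) = C - 218*f
(-13666 - 1*(-10710))/(-38178) + ((6848 + Z)*(8402 + 13815))/G(105, -82) = (-13666 - 1*(-10710))/(-38178) + ((6848 - 11240)*(8402 + 13815))/(105 - 218*(-82)) = (-13666 + 10710)*(-1/38178) + (-4392*22217)/(105 + 17876) = -2956*(-1/38178) - 97577064/17981 = 1478/19089 - 97577064*1/17981 = 1478/19089 - 97577064/17981 = -1862621998778/343239309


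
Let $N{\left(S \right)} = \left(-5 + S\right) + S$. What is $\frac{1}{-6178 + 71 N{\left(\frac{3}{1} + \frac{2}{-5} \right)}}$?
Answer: $- \frac{5}{30819} \approx -0.00016224$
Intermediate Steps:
$N{\left(S \right)} = -5 + 2 S$
$\frac{1}{-6178 + 71 N{\left(\frac{3}{1} + \frac{2}{-5} \right)}} = \frac{1}{-6178 + 71 \left(-5 + 2 \left(\frac{3}{1} + \frac{2}{-5}\right)\right)} = \frac{1}{-6178 + 71 \left(-5 + 2 \left(3 \cdot 1 + 2 \left(- \frac{1}{5}\right)\right)\right)} = \frac{1}{-6178 + 71 \left(-5 + 2 \left(3 - \frac{2}{5}\right)\right)} = \frac{1}{-6178 + 71 \left(-5 + 2 \cdot \frac{13}{5}\right)} = \frac{1}{-6178 + 71 \left(-5 + \frac{26}{5}\right)} = \frac{1}{-6178 + 71 \cdot \frac{1}{5}} = \frac{1}{-6178 + \frac{71}{5}} = \frac{1}{- \frac{30819}{5}} = - \frac{5}{30819}$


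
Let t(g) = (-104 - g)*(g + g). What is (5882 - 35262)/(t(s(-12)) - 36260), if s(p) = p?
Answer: 7345/8513 ≈ 0.86280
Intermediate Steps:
t(g) = 2*g*(-104 - g) (t(g) = (-104 - g)*(2*g) = 2*g*(-104 - g))
(5882 - 35262)/(t(s(-12)) - 36260) = (5882 - 35262)/(-2*(-12)*(104 - 12) - 36260) = -29380/(-2*(-12)*92 - 36260) = -29380/(2208 - 36260) = -29380/(-34052) = -29380*(-1/34052) = 7345/8513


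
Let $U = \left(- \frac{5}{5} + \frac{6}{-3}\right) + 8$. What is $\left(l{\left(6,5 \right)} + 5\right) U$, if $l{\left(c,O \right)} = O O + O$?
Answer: $175$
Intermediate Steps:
$l{\left(c,O \right)} = O + O^{2}$ ($l{\left(c,O \right)} = O^{2} + O = O + O^{2}$)
$U = 5$ ($U = \left(\left(-5\right) \frac{1}{5} + 6 \left(- \frac{1}{3}\right)\right) + 8 = \left(-1 - 2\right) + 8 = -3 + 8 = 5$)
$\left(l{\left(6,5 \right)} + 5\right) U = \left(5 \left(1 + 5\right) + 5\right) 5 = \left(5 \cdot 6 + 5\right) 5 = \left(30 + 5\right) 5 = 35 \cdot 5 = 175$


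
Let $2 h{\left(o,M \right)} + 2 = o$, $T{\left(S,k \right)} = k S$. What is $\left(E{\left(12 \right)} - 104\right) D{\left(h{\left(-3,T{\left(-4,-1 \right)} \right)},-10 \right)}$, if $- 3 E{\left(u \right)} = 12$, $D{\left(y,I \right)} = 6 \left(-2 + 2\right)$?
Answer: $0$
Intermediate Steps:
$T{\left(S,k \right)} = S k$
$h{\left(o,M \right)} = -1 + \frac{o}{2}$
$D{\left(y,I \right)} = 0$ ($D{\left(y,I \right)} = 6 \cdot 0 = 0$)
$E{\left(u \right)} = -4$ ($E{\left(u \right)} = \left(- \frac{1}{3}\right) 12 = -4$)
$\left(E{\left(12 \right)} - 104\right) D{\left(h{\left(-3,T{\left(-4,-1 \right)} \right)},-10 \right)} = \left(-4 - 104\right) 0 = \left(-108\right) 0 = 0$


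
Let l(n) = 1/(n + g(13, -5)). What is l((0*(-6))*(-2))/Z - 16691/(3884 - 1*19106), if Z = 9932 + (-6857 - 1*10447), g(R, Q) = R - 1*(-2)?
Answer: 102537531/93513820 ≈ 1.0965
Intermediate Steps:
g(R, Q) = 2 + R (g(R, Q) = R + 2 = 2 + R)
Z = -7372 (Z = 9932 + (-6857 - 10447) = 9932 - 17304 = -7372)
l(n) = 1/(15 + n) (l(n) = 1/(n + (2 + 13)) = 1/(n + 15) = 1/(15 + n))
l((0*(-6))*(-2))/Z - 16691/(3884 - 1*19106) = 1/((15 + (0*(-6))*(-2))*(-7372)) - 16691/(3884 - 1*19106) = -1/7372/(15 + 0*(-2)) - 16691/(3884 - 19106) = -1/7372/(15 + 0) - 16691/(-15222) = -1/7372/15 - 16691*(-1/15222) = (1/15)*(-1/7372) + 16691/15222 = -1/110580 + 16691/15222 = 102537531/93513820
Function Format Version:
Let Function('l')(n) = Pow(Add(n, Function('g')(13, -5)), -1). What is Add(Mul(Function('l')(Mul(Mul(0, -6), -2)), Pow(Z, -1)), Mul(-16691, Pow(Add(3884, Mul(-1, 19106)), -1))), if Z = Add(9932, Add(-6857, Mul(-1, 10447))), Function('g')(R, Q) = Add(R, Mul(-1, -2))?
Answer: Rational(102537531, 93513820) ≈ 1.0965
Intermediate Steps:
Function('g')(R, Q) = Add(2, R) (Function('g')(R, Q) = Add(R, 2) = Add(2, R))
Z = -7372 (Z = Add(9932, Add(-6857, -10447)) = Add(9932, -17304) = -7372)
Function('l')(n) = Pow(Add(15, n), -1) (Function('l')(n) = Pow(Add(n, Add(2, 13)), -1) = Pow(Add(n, 15), -1) = Pow(Add(15, n), -1))
Add(Mul(Function('l')(Mul(Mul(0, -6), -2)), Pow(Z, -1)), Mul(-16691, Pow(Add(3884, Mul(-1, 19106)), -1))) = Add(Mul(Pow(Add(15, Mul(Mul(0, -6), -2)), -1), Pow(-7372, -1)), Mul(-16691, Pow(Add(3884, Mul(-1, 19106)), -1))) = Add(Mul(Pow(Add(15, Mul(0, -2)), -1), Rational(-1, 7372)), Mul(-16691, Pow(Add(3884, -19106), -1))) = Add(Mul(Pow(Add(15, 0), -1), Rational(-1, 7372)), Mul(-16691, Pow(-15222, -1))) = Add(Mul(Pow(15, -1), Rational(-1, 7372)), Mul(-16691, Rational(-1, 15222))) = Add(Mul(Rational(1, 15), Rational(-1, 7372)), Rational(16691, 15222)) = Add(Rational(-1, 110580), Rational(16691, 15222)) = Rational(102537531, 93513820)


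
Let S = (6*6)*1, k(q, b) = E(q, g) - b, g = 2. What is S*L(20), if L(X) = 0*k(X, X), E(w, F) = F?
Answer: 0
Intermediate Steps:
k(q, b) = 2 - b
L(X) = 0 (L(X) = 0*(2 - X) = 0)
S = 36 (S = 36*1 = 36)
S*L(20) = 36*0 = 0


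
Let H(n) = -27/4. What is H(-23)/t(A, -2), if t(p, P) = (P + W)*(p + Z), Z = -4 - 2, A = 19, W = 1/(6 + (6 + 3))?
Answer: 405/1508 ≈ 0.26857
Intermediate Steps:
W = 1/15 (W = 1/(6 + 9) = 1/15 ≈ 0.066667)
Z = -6
t(p, P) = (-6 + p)*(1/15 + P) (t(p, P) = (P + 1/15)*(p - 6) = (1/15 + P)*(-6 + p) = (-6 + p)*(1/15 + P))
H(n) = -27/4 (H(n) = -27*¼ = -27/4)
H(-23)/t(A, -2) = -27/(4*(-⅖ - 6*(-2) + (1/15)*19 - 2*19)) = -27/(4*(-⅖ + 12 + 19/15 - 38)) = -27/(4*(-377/15)) = -27/4*(-15/377) = 405/1508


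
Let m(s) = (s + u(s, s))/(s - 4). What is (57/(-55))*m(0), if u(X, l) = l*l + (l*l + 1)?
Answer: 57/220 ≈ 0.25909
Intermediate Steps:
u(X, l) = 1 + 2*l² (u(X, l) = l² + (l² + 1) = l² + (1 + l²) = 1 + 2*l²)
m(s) = (1 + s + 2*s²)/(-4 + s) (m(s) = (s + (1 + 2*s²))/(s - 4) = (1 + s + 2*s²)/(-4 + s))
(57/(-55))*m(0) = (57/(-55))*((1 + 0 + 2*0²)/(-4 + 0)) = (57*(-1/55))*((1 + 0 + 2*0)/(-4)) = -(-57)*(1 + 0 + 0)/220 = -(-57)/220 = -57/55*(-¼) = 57/220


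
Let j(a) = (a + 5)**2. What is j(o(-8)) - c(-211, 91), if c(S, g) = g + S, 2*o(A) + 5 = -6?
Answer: 481/4 ≈ 120.25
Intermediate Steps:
o(A) = -11/2 (o(A) = -5/2 + (1/2)*(-6) = -5/2 - 3 = -11/2)
c(S, g) = S + g
j(a) = (5 + a)**2
j(o(-8)) - c(-211, 91) = (5 - 11/2)**2 - (-211 + 91) = (-1/2)**2 - 1*(-120) = 1/4 + 120 = 481/4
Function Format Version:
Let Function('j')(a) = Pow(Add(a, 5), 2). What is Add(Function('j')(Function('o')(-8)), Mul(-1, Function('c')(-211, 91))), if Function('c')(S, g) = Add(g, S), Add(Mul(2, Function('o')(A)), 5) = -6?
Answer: Rational(481, 4) ≈ 120.25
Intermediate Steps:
Function('o')(A) = Rational(-11, 2) (Function('o')(A) = Add(Rational(-5, 2), Mul(Rational(1, 2), -6)) = Add(Rational(-5, 2), -3) = Rational(-11, 2))
Function('c')(S, g) = Add(S, g)
Function('j')(a) = Pow(Add(5, a), 2)
Add(Function('j')(Function('o')(-8)), Mul(-1, Function('c')(-211, 91))) = Add(Pow(Add(5, Rational(-11, 2)), 2), Mul(-1, Add(-211, 91))) = Add(Pow(Rational(-1, 2), 2), Mul(-1, -120)) = Add(Rational(1, 4), 120) = Rational(481, 4)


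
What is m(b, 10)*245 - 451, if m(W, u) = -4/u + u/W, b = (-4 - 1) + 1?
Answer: -2323/2 ≈ -1161.5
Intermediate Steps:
b = -4 (b = -5 + 1 = -4)
m(b, 10)*245 - 451 = (-4/10 + 10/(-4))*245 - 451 = (-4*⅒ + 10*(-¼))*245 - 451 = (-⅖ - 5/2)*245 - 451 = -29/10*245 - 451 = -1421/2 - 451 = -2323/2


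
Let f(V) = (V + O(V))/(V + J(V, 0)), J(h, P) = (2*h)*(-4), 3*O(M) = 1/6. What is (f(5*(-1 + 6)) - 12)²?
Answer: 1463139001/9922500 ≈ 147.46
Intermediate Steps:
O(M) = 1/18 (O(M) = (⅓)/6 = (⅓)*(⅙) = 1/18)
J(h, P) = -8*h
f(V) = -(1/18 + V)/(7*V) (f(V) = (V + 1/18)/(V - 8*V) = (1/18 + V)/((-7*V)) = (1/18 + V)*(-1/(7*V)) = -(1/18 + V)/(7*V))
(f(5*(-1 + 6)) - 12)² = ((-1 - 90*(-1 + 6))/(126*((5*(-1 + 6)))) - 12)² = ((-1 - 90*5)/(126*((5*5))) - 12)² = ((1/126)*(-1 - 18*25)/25 - 12)² = ((1/126)*(1/25)*(-1 - 450) - 12)² = ((1/126)*(1/25)*(-451) - 12)² = (-451/3150 - 12)² = (-38251/3150)² = 1463139001/9922500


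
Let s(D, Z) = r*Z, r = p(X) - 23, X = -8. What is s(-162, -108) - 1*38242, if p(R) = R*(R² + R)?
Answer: 12626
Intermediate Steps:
p(R) = R*(R + R²)
r = -471 (r = (-8)²*(1 - 8) - 23 = 64*(-7) - 23 = -448 - 23 = -471)
s(D, Z) = -471*Z
s(-162, -108) - 1*38242 = -471*(-108) - 1*38242 = 50868 - 38242 = 12626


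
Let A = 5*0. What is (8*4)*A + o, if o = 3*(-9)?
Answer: -27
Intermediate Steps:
A = 0
o = -27
(8*4)*A + o = (8*4)*0 - 27 = 32*0 - 27 = 0 - 27 = -27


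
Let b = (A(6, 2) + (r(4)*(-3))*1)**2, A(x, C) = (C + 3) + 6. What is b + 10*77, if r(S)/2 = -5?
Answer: 2451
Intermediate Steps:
r(S) = -10 (r(S) = 2*(-5) = -10)
A(x, C) = 9 + C (A(x, C) = (3 + C) + 6 = 9 + C)
b = 1681 (b = ((9 + 2) - 10*(-3)*1)**2 = (11 + 30*1)**2 = (11 + 30)**2 = 41**2 = 1681)
b + 10*77 = 1681 + 10*77 = 1681 + 770 = 2451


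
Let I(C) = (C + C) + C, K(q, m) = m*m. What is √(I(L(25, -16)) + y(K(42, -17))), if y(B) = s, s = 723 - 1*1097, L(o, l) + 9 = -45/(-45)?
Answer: I*√398 ≈ 19.95*I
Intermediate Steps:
L(o, l) = -8 (L(o, l) = -9 - 45/(-45) = -9 - 45*(-1/45) = -9 + 1 = -8)
K(q, m) = m²
s = -374 (s = 723 - 1097 = -374)
y(B) = -374
I(C) = 3*C (I(C) = 2*C + C = 3*C)
√(I(L(25, -16)) + y(K(42, -17))) = √(3*(-8) - 374) = √(-24 - 374) = √(-398) = I*√398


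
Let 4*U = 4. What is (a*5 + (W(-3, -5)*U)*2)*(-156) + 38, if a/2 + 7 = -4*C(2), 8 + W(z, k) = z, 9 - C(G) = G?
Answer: 58070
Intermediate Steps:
U = 1 (U = (¼)*4 = 1)
C(G) = 9 - G
W(z, k) = -8 + z
a = -70 (a = -14 + 2*(-4*(9 - 1*2)) = -14 + 2*(-4*(9 - 2)) = -14 + 2*(-4*7) = -14 + 2*(-28) = -14 - 56 = -70)
(a*5 + (W(-3, -5)*U)*2)*(-156) + 38 = (-70*5 + ((-8 - 3)*1)*2)*(-156) + 38 = (-350 - 11*1*2)*(-156) + 38 = (-350 - 11*2)*(-156) + 38 = (-350 - 22)*(-156) + 38 = -372*(-156) + 38 = 58032 + 38 = 58070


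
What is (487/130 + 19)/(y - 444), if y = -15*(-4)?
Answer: -2957/49920 ≈ -0.059235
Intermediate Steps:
y = 60
(487/130 + 19)/(y - 444) = (487/130 + 19)/(60 - 444) = (487*(1/130) + 19)/(-384) = (487/130 + 19)*(-1/384) = (2957/130)*(-1/384) = -2957/49920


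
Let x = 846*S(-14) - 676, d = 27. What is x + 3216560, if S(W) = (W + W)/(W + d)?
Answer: 41782804/13 ≈ 3.2141e+6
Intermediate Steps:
S(W) = 2*W/(27 + W) (S(W) = (W + W)/(W + 27) = (2*W)/(27 + W) = 2*W/(27 + W))
x = -32476/13 (x = 846*(2*(-14)/(27 - 14)) - 676 = 846*(2*(-14)/13) - 676 = 846*(2*(-14)*(1/13)) - 676 = 846*(-28/13) - 676 = -23688/13 - 676 = -32476/13 ≈ -2498.2)
x + 3216560 = -32476/13 + 3216560 = 41782804/13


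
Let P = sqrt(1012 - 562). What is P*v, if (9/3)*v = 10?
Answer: 50*sqrt(2) ≈ 70.711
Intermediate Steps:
v = 10/3 (v = (1/3)*10 = 10/3 ≈ 3.3333)
P = 15*sqrt(2) (P = sqrt(450) = 15*sqrt(2) ≈ 21.213)
P*v = (15*sqrt(2))*(10/3) = 50*sqrt(2)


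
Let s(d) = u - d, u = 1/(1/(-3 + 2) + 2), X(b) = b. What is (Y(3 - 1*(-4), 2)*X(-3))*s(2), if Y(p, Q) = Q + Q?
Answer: 12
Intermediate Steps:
Y(p, Q) = 2*Q
u = 1 (u = 1/(1/(-1) + 2) = 1/(-1 + 2) = 1/1 = 1)
s(d) = 1 - d
(Y(3 - 1*(-4), 2)*X(-3))*s(2) = ((2*2)*(-3))*(1 - 1*2) = (4*(-3))*(1 - 2) = -12*(-1) = 12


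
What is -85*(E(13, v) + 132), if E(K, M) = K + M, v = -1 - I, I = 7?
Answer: -11645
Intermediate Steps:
v = -8 (v = -1 - 1*7 = -1 - 7 = -8)
-85*(E(13, v) + 132) = -85*((13 - 8) + 132) = -85*(5 + 132) = -85*137 = -11645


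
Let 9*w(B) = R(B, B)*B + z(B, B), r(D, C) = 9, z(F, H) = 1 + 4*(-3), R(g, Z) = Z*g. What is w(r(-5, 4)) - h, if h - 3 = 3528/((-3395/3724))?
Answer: 17227199/4365 ≈ 3946.7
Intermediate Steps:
z(F, H) = -11 (z(F, H) = 1 - 12 = -11)
w(B) = -11/9 + B**3/9 (w(B) = ((B*B)*B - 11)/9 = (B**2*B - 11)/9 = (B**3 - 11)/9 = (-11 + B**3)/9 = -11/9 + B**3/9)
h = -1875441/485 (h = 3 + 3528/((-3395/3724)) = 3 + 3528/((-3395*1/3724)) = 3 + 3528/(-485/532) = 3 + 3528*(-532/485) = 3 - 1876896/485 = -1875441/485 ≈ -3866.9)
w(r(-5, 4)) - h = (-11/9 + (1/9)*9**3) - 1*(-1875441/485) = (-11/9 + (1/9)*729) + 1875441/485 = (-11/9 + 81) + 1875441/485 = 718/9 + 1875441/485 = 17227199/4365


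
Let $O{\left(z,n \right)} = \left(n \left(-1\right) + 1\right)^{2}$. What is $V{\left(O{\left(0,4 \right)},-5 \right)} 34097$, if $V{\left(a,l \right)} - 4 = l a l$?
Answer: $7808213$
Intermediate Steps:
$O{\left(z,n \right)} = \left(1 - n\right)^{2}$ ($O{\left(z,n \right)} = \left(- n + 1\right)^{2} = \left(1 - n\right)^{2}$)
$V{\left(a,l \right)} = 4 + a l^{2}$ ($V{\left(a,l \right)} = 4 + l a l = 4 + a l l = 4 + a l^{2}$)
$V{\left(O{\left(0,4 \right)},-5 \right)} 34097 = \left(4 + \left(-1 + 4\right)^{2} \left(-5\right)^{2}\right) 34097 = \left(4 + 3^{2} \cdot 25\right) 34097 = \left(4 + 9 \cdot 25\right) 34097 = \left(4 + 225\right) 34097 = 229 \cdot 34097 = 7808213$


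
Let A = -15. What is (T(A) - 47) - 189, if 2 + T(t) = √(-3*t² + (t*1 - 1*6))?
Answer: -238 + 2*I*√174 ≈ -238.0 + 26.382*I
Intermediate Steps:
T(t) = -2 + √(-6 + t - 3*t²) (T(t) = -2 + √(-3*t² + (t*1 - 1*6)) = -2 + √(-3*t² + (t - 6)) = -2 + √(-3*t² + (-6 + t)) = -2 + √(-6 + t - 3*t²))
(T(A) - 47) - 189 = ((-2 + √(-6 - 15 - 3*(-15)²)) - 47) - 189 = ((-2 + √(-6 - 15 - 3*225)) - 47) - 189 = ((-2 + √(-6 - 15 - 675)) - 47) - 189 = ((-2 + √(-696)) - 47) - 189 = ((-2 + 2*I*√174) - 47) - 189 = (-49 + 2*I*√174) - 189 = -238 + 2*I*√174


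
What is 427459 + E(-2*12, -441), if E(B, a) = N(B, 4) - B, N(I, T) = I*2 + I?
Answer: 427411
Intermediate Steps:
N(I, T) = 3*I (N(I, T) = 2*I + I = 3*I)
E(B, a) = 2*B (E(B, a) = 3*B - B = 2*B)
427459 + E(-2*12, -441) = 427459 + 2*(-2*12) = 427459 + 2*(-24) = 427459 - 48 = 427411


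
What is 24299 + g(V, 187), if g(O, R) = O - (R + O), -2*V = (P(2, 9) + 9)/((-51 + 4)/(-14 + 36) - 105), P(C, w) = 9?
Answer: 24112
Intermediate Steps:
V = 198/2357 (V = -(9 + 9)/(2*((-51 + 4)/(-14 + 36) - 105)) = -9/(-47/22 - 105) = -9/(-2357/22) = -9*(-22)/2357 = -1/2*(-396/2357) = 198/2357 ≈ 0.084005)
g(O, R) = -R (g(O, R) = O - (O + R) = O + (-O - R) = -R)
24299 + g(V, 187) = 24299 - 1*187 = 24299 - 187 = 24112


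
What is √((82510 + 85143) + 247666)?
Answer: √415319 ≈ 644.45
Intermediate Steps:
√((82510 + 85143) + 247666) = √(167653 + 247666) = √415319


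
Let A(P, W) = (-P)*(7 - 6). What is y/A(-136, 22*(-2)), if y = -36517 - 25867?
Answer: -7798/17 ≈ -458.71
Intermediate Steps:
A(P, W) = -P (A(P, W) = -P*1 = -P)
y = -62384
y/A(-136, 22*(-2)) = -62384/((-1*(-136))) = -62384/136 = -62384*1/136 = -7798/17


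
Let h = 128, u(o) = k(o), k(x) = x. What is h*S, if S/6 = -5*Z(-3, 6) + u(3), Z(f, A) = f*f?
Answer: -32256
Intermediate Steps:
Z(f, A) = f²
u(o) = o
S = -252 (S = 6*(-5*(-3)² + 3) = 6*(-5*9 + 3) = 6*(-45 + 3) = 6*(-42) = -252)
h*S = 128*(-252) = -32256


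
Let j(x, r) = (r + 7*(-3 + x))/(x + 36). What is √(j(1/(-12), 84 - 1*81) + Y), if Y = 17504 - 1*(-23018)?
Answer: √7527311129/431 ≈ 201.30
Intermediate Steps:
Y = 40522 (Y = 17504 + 23018 = 40522)
j(x, r) = (-21 + r + 7*x)/(36 + x) (j(x, r) = (r + (-21 + 7*x))/(36 + x) = (-21 + r + 7*x)/(36 + x))
√(j(1/(-12), 84 - 1*81) + Y) = √((-21 + (84 - 1*81) + 7/(-12))/(36 + 1/(-12)) + 40522) = √((-21 + (84 - 81) + 7*(-1/12))/(36 - 1/12) + 40522) = √((-21 + 3 - 7/12)/(431/12) + 40522) = √((12/431)*(-223/12) + 40522) = √(-223/431 + 40522) = √(17464759/431) = √7527311129/431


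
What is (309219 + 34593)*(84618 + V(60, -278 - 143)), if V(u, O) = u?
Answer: 29113312536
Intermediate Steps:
(309219 + 34593)*(84618 + V(60, -278 - 143)) = (309219 + 34593)*(84618 + 60) = 343812*84678 = 29113312536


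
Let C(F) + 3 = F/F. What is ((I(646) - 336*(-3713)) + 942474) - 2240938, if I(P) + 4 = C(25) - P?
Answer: -51548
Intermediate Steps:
C(F) = -2 (C(F) = -3 + F/F = -3 + 1 = -2)
I(P) = -6 - P (I(P) = -4 + (-2 - P) = -6 - P)
((I(646) - 336*(-3713)) + 942474) - 2240938 = (((-6 - 1*646) - 336*(-3713)) + 942474) - 2240938 = (((-6 - 646) + 1247568) + 942474) - 2240938 = ((-652 + 1247568) + 942474) - 2240938 = (1246916 + 942474) - 2240938 = 2189390 - 2240938 = -51548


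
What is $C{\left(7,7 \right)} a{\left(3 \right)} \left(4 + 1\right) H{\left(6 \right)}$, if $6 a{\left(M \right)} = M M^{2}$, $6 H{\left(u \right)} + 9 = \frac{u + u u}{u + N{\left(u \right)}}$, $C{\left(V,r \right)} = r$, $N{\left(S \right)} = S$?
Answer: $- \frac{1155}{8} \approx -144.38$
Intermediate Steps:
$H{\left(u \right)} = - \frac{3}{2} + \frac{u + u^{2}}{12 u}$ ($H{\left(u \right)} = - \frac{3}{2} + \frac{\left(u + u u\right) \frac{1}{u + u}}{6} = - \frac{3}{2} + \frac{\left(u + u^{2}\right) \frac{1}{2 u}}{6} = - \frac{3}{2} + \frac{\frac{1}{2} \frac{1}{u} \left(u + u^{2}\right)}{6} = - \frac{3}{2} + \frac{u + u^{2}}{12 u}$)
$a{\left(M \right)} = \frac{M^{3}}{6}$ ($a{\left(M \right)} = \frac{M M^{2}}{6} = \frac{M^{3}}{6}$)
$C{\left(7,7 \right)} a{\left(3 \right)} \left(4 + 1\right) H{\left(6 \right)} = 7 \frac{3^{3}}{6} \left(4 + 1\right) \left(- \frac{17}{12} + \frac{1}{12} \cdot 6\right) = 7 \cdot \frac{1}{6} \cdot 27 \cdot 5 \left(- \frac{17}{12} + \frac{1}{2}\right) = 7 \cdot \frac{9}{2} \cdot 5 \left(- \frac{11}{12}\right) = \frac{63}{2} \left(- \frac{55}{12}\right) = - \frac{1155}{8}$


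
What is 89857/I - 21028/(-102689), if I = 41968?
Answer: 10109828577/4309651952 ≈ 2.3459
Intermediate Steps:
89857/I - 21028/(-102689) = 89857/41968 - 21028/(-102689) = 89857*(1/41968) - 21028*(-1/102689) = 89857/41968 + 21028/102689 = 10109828577/4309651952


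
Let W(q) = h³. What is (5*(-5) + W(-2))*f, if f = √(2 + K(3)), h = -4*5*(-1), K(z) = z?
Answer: 7975*√5 ≈ 17833.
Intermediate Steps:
h = 20 (h = -20*(-1) = 20)
f = √5 (f = √(2 + 3) = √5 ≈ 2.2361)
W(q) = 8000 (W(q) = 20³ = 8000)
(5*(-5) + W(-2))*f = (5*(-5) + 8000)*√5 = (-25 + 8000)*√5 = 7975*√5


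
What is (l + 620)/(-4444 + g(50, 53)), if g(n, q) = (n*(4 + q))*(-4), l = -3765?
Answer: 185/932 ≈ 0.19850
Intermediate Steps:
g(n, q) = -4*n*(4 + q)
(l + 620)/(-4444 + g(50, 53)) = (-3765 + 620)/(-4444 - 4*50*(4 + 53)) = -3145/(-4444 - 4*50*57) = -3145/(-4444 - 11400) = -3145/(-15844) = -3145*(-1/15844) = 185/932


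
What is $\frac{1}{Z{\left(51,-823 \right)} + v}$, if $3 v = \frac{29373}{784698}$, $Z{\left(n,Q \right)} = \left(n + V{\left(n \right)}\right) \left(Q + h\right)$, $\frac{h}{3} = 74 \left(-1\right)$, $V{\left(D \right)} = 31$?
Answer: $- \frac{784698}{67240761829} \approx -1.167 \cdot 10^{-5}$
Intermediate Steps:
$h = -222$ ($h = 3 \cdot 74 \left(-1\right) = 3 \left(-74\right) = -222$)
$Z{\left(n,Q \right)} = \left(-222 + Q\right) \left(31 + n\right)$ ($Z{\left(n,Q \right)} = \left(n + 31\right) \left(Q - 222\right) = \left(31 + n\right) \left(-222 + Q\right) = \left(-222 + Q\right) \left(31 + n\right)$)
$v = \frac{9791}{784698}$ ($v = \frac{29373 \cdot \frac{1}{784698}}{3} = \frac{1}{3} \cdot \frac{9791}{261566} = \frac{9791}{784698} \approx 0.012477$)
$\frac{1}{Z{\left(51,-823 \right)} + v} = \frac{1}{\left(-6882 - 11322 + 31 \left(-823\right) - 41973\right) + \frac{9791}{784698}} = \frac{1}{\left(-6882 - 11322 - 25513 - 41973\right) + \frac{9791}{784698}} = \frac{1}{-85690 + \frac{9791}{784698}} = \frac{1}{- \frac{67240761829}{784698}} = - \frac{784698}{67240761829}$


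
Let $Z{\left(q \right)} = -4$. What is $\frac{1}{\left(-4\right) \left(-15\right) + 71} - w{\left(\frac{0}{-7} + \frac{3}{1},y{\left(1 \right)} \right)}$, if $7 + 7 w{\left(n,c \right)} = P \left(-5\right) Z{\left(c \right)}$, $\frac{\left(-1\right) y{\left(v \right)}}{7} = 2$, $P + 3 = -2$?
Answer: $\frac{14024}{917} \approx 15.293$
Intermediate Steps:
$P = -5$ ($P = -3 - 2 = -5$)
$y{\left(v \right)} = -14$ ($y{\left(v \right)} = \left(-7\right) 2 = -14$)
$w{\left(n,c \right)} = - \frac{107}{7}$ ($w{\left(n,c \right)} = -1 + \frac{\left(-5\right) \left(-5\right) \left(-4\right)}{7} = -1 + \frac{25 \left(-4\right)}{7} = -1 + \frac{1}{7} \left(-100\right) = -1 - \frac{100}{7} = - \frac{107}{7}$)
$\frac{1}{\left(-4\right) \left(-15\right) + 71} - w{\left(\frac{0}{-7} + \frac{3}{1},y{\left(1 \right)} \right)} = \frac{1}{\left(-4\right) \left(-15\right) + 71} - - \frac{107}{7} = \frac{1}{60 + 71} + \frac{107}{7} = \frac{1}{131} + \frac{107}{7} = \frac{14024}{917}$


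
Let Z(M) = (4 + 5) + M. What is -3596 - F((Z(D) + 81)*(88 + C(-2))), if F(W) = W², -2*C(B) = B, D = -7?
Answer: -54571365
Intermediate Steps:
Z(M) = 9 + M
C(B) = -B/2
-3596 - F((Z(D) + 81)*(88 + C(-2))) = -3596 - (((9 - 7) + 81)*(88 - ½*(-2)))² = -3596 - ((2 + 81)*(88 + 1))² = -3596 - (83*89)² = -3596 - 1*7387² = -3596 - 1*54567769 = -3596 - 54567769 = -54571365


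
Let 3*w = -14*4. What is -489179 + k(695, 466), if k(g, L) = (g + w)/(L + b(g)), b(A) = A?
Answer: -1703808428/3483 ≈ -4.8918e+5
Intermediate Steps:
w = -56/3 (w = (-14*4)/3 = (⅓)*(-56) = -56/3 ≈ -18.667)
k(g, L) = (-56/3 + g)/(L + g) (k(g, L) = (g - 56/3)/(L + g) = (-56/3 + g)/(L + g))
-489179 + k(695, 466) = -489179 + (-56/3 + 695)/(466 + 695) = -489179 + (2029/3)/1161 = -489179 + (1/1161)*(2029/3) = -489179 + 2029/3483 = -1703808428/3483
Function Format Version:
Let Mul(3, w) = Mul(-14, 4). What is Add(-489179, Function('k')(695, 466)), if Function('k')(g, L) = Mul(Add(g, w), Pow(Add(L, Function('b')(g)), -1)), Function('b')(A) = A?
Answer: Rational(-1703808428, 3483) ≈ -4.8918e+5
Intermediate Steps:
w = Rational(-56, 3) (w = Mul(Rational(1, 3), Mul(-14, 4)) = Mul(Rational(1, 3), -56) = Rational(-56, 3) ≈ -18.667)
Function('k')(g, L) = Mul(Pow(Add(L, g), -1), Add(Rational(-56, 3), g)) (Function('k')(g, L) = Mul(Add(g, Rational(-56, 3)), Pow(Add(L, g), -1)) = Mul(Add(Rational(-56, 3), g), Pow(Add(L, g), -1)) = Mul(Pow(Add(L, g), -1), Add(Rational(-56, 3), g)))
Add(-489179, Function('k')(695, 466)) = Add(-489179, Mul(Pow(Add(466, 695), -1), Add(Rational(-56, 3), 695))) = Add(-489179, Mul(Pow(1161, -1), Rational(2029, 3))) = Add(-489179, Mul(Rational(1, 1161), Rational(2029, 3))) = Add(-489179, Rational(2029, 3483)) = Rational(-1703808428, 3483)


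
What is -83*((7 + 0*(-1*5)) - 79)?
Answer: 5976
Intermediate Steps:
-83*((7 + 0*(-1*5)) - 79) = -83*((7 + 0*(-5)) - 79) = -83*((7 + 0) - 79) = -83*(7 - 79) = -83*(-72) = 5976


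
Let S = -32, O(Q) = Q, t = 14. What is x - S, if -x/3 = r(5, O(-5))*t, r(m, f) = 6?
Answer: -220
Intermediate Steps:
x = -252 (x = -18*14 = -3*84 = -252)
x - S = -252 - 1*(-32) = -252 + 32 = -220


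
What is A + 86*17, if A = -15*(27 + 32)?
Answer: 577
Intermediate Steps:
A = -885 (A = -15*59 = -885)
A + 86*17 = -885 + 86*17 = -885 + 1462 = 577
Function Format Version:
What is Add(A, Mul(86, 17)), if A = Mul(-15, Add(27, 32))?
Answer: 577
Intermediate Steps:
A = -885 (A = Mul(-15, 59) = -885)
Add(A, Mul(86, 17)) = Add(-885, Mul(86, 17)) = Add(-885, 1462) = 577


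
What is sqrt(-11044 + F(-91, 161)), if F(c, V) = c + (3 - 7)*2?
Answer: I*sqrt(11143) ≈ 105.56*I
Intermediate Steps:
F(c, V) = -8 + c (F(c, V) = c - 4*2 = c - 8 = -8 + c)
sqrt(-11044 + F(-91, 161)) = sqrt(-11044 + (-8 - 91)) = sqrt(-11044 - 99) = sqrt(-11143) = I*sqrt(11143)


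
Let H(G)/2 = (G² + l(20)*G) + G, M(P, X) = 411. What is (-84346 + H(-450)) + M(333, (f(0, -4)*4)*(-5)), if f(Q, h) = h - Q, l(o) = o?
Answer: 302165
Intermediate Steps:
H(G) = 2*G² + 42*G (H(G) = 2*((G² + 20*G) + G) = 2*(G² + 21*G) = 2*G² + 42*G)
(-84346 + H(-450)) + M(333, (f(0, -4)*4)*(-5)) = (-84346 + 2*(-450)*(21 - 450)) + 411 = (-84346 + 2*(-450)*(-429)) + 411 = (-84346 + 386100) + 411 = 301754 + 411 = 302165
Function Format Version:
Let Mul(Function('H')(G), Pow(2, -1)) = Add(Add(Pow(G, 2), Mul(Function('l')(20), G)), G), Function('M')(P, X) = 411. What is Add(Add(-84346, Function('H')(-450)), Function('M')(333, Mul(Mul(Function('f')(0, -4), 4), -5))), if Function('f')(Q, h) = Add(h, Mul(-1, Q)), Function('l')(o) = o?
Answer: 302165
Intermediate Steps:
Function('H')(G) = Add(Mul(2, Pow(G, 2)), Mul(42, G)) (Function('H')(G) = Mul(2, Add(Add(Pow(G, 2), Mul(20, G)), G)) = Mul(2, Add(Pow(G, 2), Mul(21, G))) = Add(Mul(2, Pow(G, 2)), Mul(42, G)))
Add(Add(-84346, Function('H')(-450)), Function('M')(333, Mul(Mul(Function('f')(0, -4), 4), -5))) = Add(Add(-84346, Mul(2, -450, Add(21, -450))), 411) = Add(Add(-84346, Mul(2, -450, -429)), 411) = Add(Add(-84346, 386100), 411) = Add(301754, 411) = 302165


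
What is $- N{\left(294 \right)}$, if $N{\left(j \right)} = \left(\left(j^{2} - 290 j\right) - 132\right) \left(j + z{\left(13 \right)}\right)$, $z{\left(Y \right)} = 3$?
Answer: $-310068$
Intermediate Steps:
$N{\left(j \right)} = \left(3 + j\right) \left(-132 + j^{2} - 290 j\right)$ ($N{\left(j \right)} = \left(\left(j^{2} - 290 j\right) - 132\right) \left(j + 3\right) = \left(-132 + j^{2} - 290 j\right) \left(3 + j\right) = \left(3 + j\right) \left(-132 + j^{2} - 290 j\right)$)
$- N{\left(294 \right)} = - (-396 + 294^{3} - 294588 - 287 \cdot 294^{2}) = - (-396 + 25412184 - 294588 - 24807132) = \left(-1\right) 310068 = -310068$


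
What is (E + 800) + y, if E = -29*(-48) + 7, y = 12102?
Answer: 14301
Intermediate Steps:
E = 1399 (E = 1392 + 7 = 1399)
(E + 800) + y = (1399 + 800) + 12102 = 2199 + 12102 = 14301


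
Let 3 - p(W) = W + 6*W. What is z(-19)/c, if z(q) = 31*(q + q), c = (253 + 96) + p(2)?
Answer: -589/169 ≈ -3.4852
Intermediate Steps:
p(W) = 3 - 7*W (p(W) = 3 - (W + 6*W) = 3 - 7*W)
c = 338 (c = (253 + 96) + (3 - 7*2) = 349 + (3 - 14) = 349 - 11 = 338)
z(q) = 62*q (z(q) = 31*(2*q) = 62*q)
z(-19)/c = (62*(-19))/338 = -1178*1/338 = -589/169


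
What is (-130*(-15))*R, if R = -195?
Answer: -380250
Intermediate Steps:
(-130*(-15))*R = -130*(-15)*(-195) = 1950*(-195) = -380250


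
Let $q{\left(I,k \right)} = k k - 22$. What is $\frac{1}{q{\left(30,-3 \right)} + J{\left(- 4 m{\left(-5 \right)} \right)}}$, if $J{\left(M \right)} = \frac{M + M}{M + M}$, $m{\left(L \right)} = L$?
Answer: $- \frac{1}{12} \approx -0.083333$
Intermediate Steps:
$q{\left(I,k \right)} = -22 + k^{2}$ ($q{\left(I,k \right)} = k^{2} - 22 = -22 + k^{2}$)
$J{\left(M \right)} = 1$ ($J{\left(M \right)} = \frac{2 M}{2 M} = 2 M \frac{1}{2 M} = 1$)
$\frac{1}{q{\left(30,-3 \right)} + J{\left(- 4 m{\left(-5 \right)} \right)}} = \frac{1}{\left(-22 + \left(-3\right)^{2}\right) + 1} = \frac{1}{\left(-22 + 9\right) + 1} = \frac{1}{-13 + 1} = \frac{1}{-12} = - \frac{1}{12}$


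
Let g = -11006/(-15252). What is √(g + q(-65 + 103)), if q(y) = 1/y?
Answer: √3925540695/72447 ≈ 0.86483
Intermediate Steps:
g = 5503/7626 (g = -11006*(-1/15252) = 5503/7626 ≈ 0.72161)
√(g + q(-65 + 103)) = √(5503/7626 + 1/(-65 + 103)) = √(5503/7626 + 1/38) = √(54185/72447) = √3925540695/72447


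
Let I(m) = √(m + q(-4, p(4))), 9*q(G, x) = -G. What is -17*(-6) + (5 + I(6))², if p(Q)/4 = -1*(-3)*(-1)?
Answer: 1201/9 + 10*√58/3 ≈ 158.83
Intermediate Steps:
p(Q) = -12 (p(Q) = 4*(-1*(-3)*(-1)) = 4*(3*(-1)) = 4*(-3) = -12)
q(G, x) = -G/9 (q(G, x) = (-G)/9 = -G/9)
I(m) = √(4/9 + m) (I(m) = √(m - ⅑*(-4)) = √(m + 4/9) = √(4/9 + m))
-17*(-6) + (5 + I(6))² = -17*(-6) + (5 + √(4 + 9*6)/3)² = 102 + (5 + √(4 + 54)/3)² = 102 + (5 + √58/3)²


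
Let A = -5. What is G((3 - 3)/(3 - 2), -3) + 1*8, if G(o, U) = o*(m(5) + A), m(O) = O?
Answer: 8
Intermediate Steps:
G(o, U) = 0 (G(o, U) = o*(5 - 5) = o*0 = 0)
G((3 - 3)/(3 - 2), -3) + 1*8 = 0 + 1*8 = 0 + 8 = 8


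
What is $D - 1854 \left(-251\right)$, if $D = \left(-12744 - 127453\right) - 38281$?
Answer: $286876$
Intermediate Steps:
$D = -178478$ ($D = -140197 - 38281 = -178478$)
$D - 1854 \left(-251\right) = -178478 - 1854 \left(-251\right) = -178478 - -465354 = -178478 + 465354 = 286876$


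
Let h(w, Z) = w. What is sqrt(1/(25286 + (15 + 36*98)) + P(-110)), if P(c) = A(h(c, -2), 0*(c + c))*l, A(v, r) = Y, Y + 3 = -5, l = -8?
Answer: sqrt(53191148253)/28829 ≈ 8.0000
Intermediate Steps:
Y = -8 (Y = -3 - 5 = -8)
A(v, r) = -8
P(c) = 64 (P(c) = -8*(-8) = 64)
sqrt(1/(25286 + (15 + 36*98)) + P(-110)) = sqrt(1/(25286 + (15 + 36*98)) + 64) = sqrt(1/(25286 + (15 + 3528)) + 64) = sqrt(1/(25286 + 3543) + 64) = sqrt(1/28829 + 64) = sqrt(1845057/28829) = sqrt(53191148253)/28829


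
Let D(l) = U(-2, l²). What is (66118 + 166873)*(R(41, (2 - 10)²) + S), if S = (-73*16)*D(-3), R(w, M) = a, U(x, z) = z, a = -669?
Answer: -2605072371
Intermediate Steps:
D(l) = l²
R(w, M) = -669
S = -10512 (S = -73*16*(-3)² = -1168*9 = -10512)
(66118 + 166873)*(R(41, (2 - 10)²) + S) = (66118 + 166873)*(-669 - 10512) = 232991*(-11181) = -2605072371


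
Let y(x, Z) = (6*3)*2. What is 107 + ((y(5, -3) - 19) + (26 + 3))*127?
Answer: 5949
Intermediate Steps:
y(x, Z) = 36 (y(x, Z) = 18*2 = 36)
107 + ((y(5, -3) - 19) + (26 + 3))*127 = 107 + ((36 - 19) + (26 + 3))*127 = 107 + (17 + 29)*127 = 107 + 46*127 = 107 + 5842 = 5949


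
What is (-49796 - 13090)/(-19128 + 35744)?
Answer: -31443/8308 ≈ -3.7847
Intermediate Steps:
(-49796 - 13090)/(-19128 + 35744) = -62886/16616 = -62886*1/16616 = -31443/8308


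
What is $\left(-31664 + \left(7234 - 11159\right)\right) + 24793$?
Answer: $-10796$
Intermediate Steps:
$\left(-31664 + \left(7234 - 11159\right)\right) + 24793 = \left(-31664 - 3925\right) + 24793 = -35589 + 24793 = -10796$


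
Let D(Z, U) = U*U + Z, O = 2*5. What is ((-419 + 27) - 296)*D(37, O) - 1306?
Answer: -95562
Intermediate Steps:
O = 10
D(Z, U) = Z + U**2 (D(Z, U) = U**2 + Z = Z + U**2)
((-419 + 27) - 296)*D(37, O) - 1306 = ((-419 + 27) - 296)*(37 + 10**2) - 1306 = (-392 - 296)*(37 + 100) - 1306 = -688*137 - 1306 = -94256 - 1306 = -95562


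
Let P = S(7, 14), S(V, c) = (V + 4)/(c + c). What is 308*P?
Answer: 121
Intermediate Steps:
S(V, c) = (4 + V)/(2*c) (S(V, c) = (4 + V)/((2*c)) = (4 + V)*(1/(2*c)) = (4 + V)/(2*c))
P = 11/28 (P = (½)*(4 + 7)/14 = (½)*(1/14)*11 = 11/28 ≈ 0.39286)
308*P = 308*(11/28) = 121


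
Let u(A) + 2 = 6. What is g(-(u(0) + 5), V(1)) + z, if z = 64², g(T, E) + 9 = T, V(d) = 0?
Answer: 4078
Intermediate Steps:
u(A) = 4 (u(A) = -2 + 6 = 4)
g(T, E) = -9 + T
z = 4096
g(-(u(0) + 5), V(1)) + z = (-9 - (4 + 5)) + 4096 = (-9 - 1*9) + 4096 = (-9 - 9) + 4096 = -18 + 4096 = 4078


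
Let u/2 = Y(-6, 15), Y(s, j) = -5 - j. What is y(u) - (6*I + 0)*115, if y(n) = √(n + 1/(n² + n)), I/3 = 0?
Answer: I*√24335610/780 ≈ 6.3245*I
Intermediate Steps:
I = 0 (I = 3*0 = 0)
u = -40 (u = 2*(-5 - 1*15) = 2*(-5 - 15) = 2*(-20) = -40)
y(n) = √(n + 1/(n + n²))
y(u) - (6*I + 0)*115 = √((1 + (-40)²*(1 - 40))/((-40)*(1 - 40))) - (6*0 + 0)*115 = √(-1/40*(1 + 1600*(-39))/(-39)) - (0 + 0)*115 = √(-1/40*(-1/39)*(1 - 62400)) - 0*115 = √(-1/40*(-1/39)*(-62399)) - 1*0 = √(-62399/1560) + 0 = I*√24335610/780 + 0 = I*√24335610/780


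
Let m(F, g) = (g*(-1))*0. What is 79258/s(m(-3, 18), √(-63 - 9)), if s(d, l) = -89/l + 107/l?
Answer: 79258*I*√2/3 ≈ 37363.0*I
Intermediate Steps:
m(F, g) = 0 (m(F, g) = -g*0 = 0)
s(d, l) = 18/l
79258/s(m(-3, 18), √(-63 - 9)) = 79258/((18/(√(-63 - 9)))) = 79258/((18/(√(-72)))) = 79258/((18/((6*I*√2)))) = 79258/((18*(-I*√2/12))) = 79258/((-3*I*√2/2)) = 79258*(I*√2/3) = 79258*I*√2/3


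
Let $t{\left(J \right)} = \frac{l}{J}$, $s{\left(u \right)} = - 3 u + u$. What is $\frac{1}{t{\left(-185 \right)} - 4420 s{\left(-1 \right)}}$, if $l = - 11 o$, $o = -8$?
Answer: $- \frac{185}{1635488} \approx -0.00011312$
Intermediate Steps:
$l = 88$ ($l = \left(-11\right) \left(-8\right) = 88$)
$s{\left(u \right)} = - 2 u$
$t{\left(J \right)} = \frac{88}{J}$
$\frac{1}{t{\left(-185 \right)} - 4420 s{\left(-1 \right)}} = \frac{1}{\frac{88}{-185} - 4420 \left(\left(-2\right) \left(-1\right)\right)} = \frac{1}{88 \left(- \frac{1}{185}\right) - 8840} = \frac{1}{- \frac{88}{185} - 8840} = \frac{1}{- \frac{1635488}{185}} = - \frac{185}{1635488}$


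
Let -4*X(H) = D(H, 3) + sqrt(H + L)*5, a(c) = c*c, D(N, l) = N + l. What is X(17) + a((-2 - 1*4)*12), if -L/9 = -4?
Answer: 5179 - 5*sqrt(53)/4 ≈ 5169.9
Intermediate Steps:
L = 36 (L = -9*(-4) = 36)
a(c) = c**2
X(H) = -3/4 - 5*sqrt(36 + H)/4 - H/4 (X(H) = -((H + 3) + sqrt(H + 36)*5)/4 = -((3 + H) + sqrt(36 + H)*5)/4 = -((3 + H) + 5*sqrt(36 + H))/4 = -(3 + H + 5*sqrt(36 + H))/4 = -3/4 - 5*sqrt(36 + H)/4 - H/4)
X(17) + a((-2 - 1*4)*12) = (-3/4 - 5*sqrt(36 + 17)/4 - 1/4*17) + ((-2 - 1*4)*12)**2 = (-3/4 - 5*sqrt(53)/4 - 17/4) + ((-2 - 4)*12)**2 = (-5 - 5*sqrt(53)/4) + (-6*12)**2 = (-5 - 5*sqrt(53)/4) + (-72)**2 = (-5 - 5*sqrt(53)/4) + 5184 = 5179 - 5*sqrt(53)/4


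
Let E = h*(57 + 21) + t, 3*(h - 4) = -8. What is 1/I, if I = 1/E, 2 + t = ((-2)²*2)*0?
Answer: 102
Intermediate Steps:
t = -2 (t = -2 + ((-2)²*2)*0 = -2 + (4*2)*0 = -2 + 8*0 = -2 + 0 = -2)
h = 4/3 (h = 4 + (⅓)*(-8) = 4 - 8/3 = 4/3 ≈ 1.3333)
E = 102 (E = 4*(57 + 21)/3 - 2 = (4/3)*78 - 2 = 104 - 2 = 102)
I = 1/102 ≈ 0.0098039
1/I = 1/(1/102) = 102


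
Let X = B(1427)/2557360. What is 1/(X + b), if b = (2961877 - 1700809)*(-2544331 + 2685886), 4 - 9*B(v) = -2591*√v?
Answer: 94565445860917774905888960/16880923202024875192495906765987648829 - 59635077840*√1427/16880923202024875192495906765987648829 ≈ 5.6019e-12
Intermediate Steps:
B(v) = 4/9 + 2591*√v/9 (B(v) = 4/9 - (-2591)*√v/9 = 4/9 + 2591*√v/9)
b = 178510480740 (b = 1261068*141555 = 178510480740)
X = 1/5754060 + 2591*√1427/23016240 (X = (4/9 + 2591*√1427/9)/2557360 = (4/9 + 2591*√1427/9)*(1/2557360) = 1/5754060 + 2591*√1427/23016240 ≈ 0.0042527)
1/(X + b) = 1/((1/5754060 + 2591*√1427/23016240) + 178510480740) = 1/(1027160016806804401/5754060 + 2591*√1427/23016240)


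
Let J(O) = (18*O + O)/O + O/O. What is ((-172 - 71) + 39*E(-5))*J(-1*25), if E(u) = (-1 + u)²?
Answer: 23220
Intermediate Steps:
J(O) = 20 (J(O) = (19*O)/O + 1 = 19 + 1 = 20)
((-172 - 71) + 39*E(-5))*J(-1*25) = ((-172 - 71) + 39*(-1 - 5)²)*20 = (-243 + 39*(-6)²)*20 = (-243 + 39*36)*20 = (-243 + 1404)*20 = 1161*20 = 23220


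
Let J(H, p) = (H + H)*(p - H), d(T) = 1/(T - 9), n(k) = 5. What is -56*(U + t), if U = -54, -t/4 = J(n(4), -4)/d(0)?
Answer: 184464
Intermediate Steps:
d(T) = 1/(-9 + T)
J(H, p) = 2*H*(p - H) (J(H, p) = (2*H)*(p - H) = 2*H*(p - H))
t = -3240 (t = -4*2*5*(-4 - 1*5)/(1/(-9 + 0)) = -4*2*5*(-4 - 5)/(1/(-9)) = -4*2*5*(-9)/(-1/9) = -(-360)*(-9) = -4*810 = -3240)
-56*(U + t) = -56*(-54 - 3240) = -56*(-3294) = 184464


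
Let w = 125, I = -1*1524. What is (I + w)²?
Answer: 1957201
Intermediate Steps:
I = -1524
(I + w)² = (-1524 + 125)² = (-1399)² = 1957201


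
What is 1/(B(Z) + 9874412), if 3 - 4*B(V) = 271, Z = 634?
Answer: 1/9874345 ≈ 1.0127e-7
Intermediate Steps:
B(V) = -67 (B(V) = ¾ - ¼*271 = ¾ - 271/4 = -67)
1/(B(Z) + 9874412) = 1/(-67 + 9874412) = 1/9874345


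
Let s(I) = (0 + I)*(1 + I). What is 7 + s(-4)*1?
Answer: 19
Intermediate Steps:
s(I) = I*(1 + I)
7 + s(-4)*1 = 7 - 4*(1 - 4)*1 = 7 - 4*(-3)*1 = 7 + 12*1 = 7 + 12 = 19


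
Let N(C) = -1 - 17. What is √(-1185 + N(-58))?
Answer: I*√1203 ≈ 34.684*I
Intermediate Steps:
N(C) = -18
√(-1185 + N(-58)) = √(-1185 - 18) = √(-1203) = I*√1203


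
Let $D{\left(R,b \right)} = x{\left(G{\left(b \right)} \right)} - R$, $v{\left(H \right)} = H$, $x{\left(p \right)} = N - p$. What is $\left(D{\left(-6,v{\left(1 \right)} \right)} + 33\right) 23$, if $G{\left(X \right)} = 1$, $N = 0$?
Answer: $874$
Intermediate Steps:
$x{\left(p \right)} = - p$ ($x{\left(p \right)} = 0 - p = - p$)
$D{\left(R,b \right)} = -1 - R$ ($D{\left(R,b \right)} = \left(-1\right) 1 - R = -1 - R$)
$\left(D{\left(-6,v{\left(1 \right)} \right)} + 33\right) 23 = \left(\left(-1 - -6\right) + 33\right) 23 = \left(\left(-1 + 6\right) + 33\right) 23 = \left(5 + 33\right) 23 = 38 \cdot 23 = 874$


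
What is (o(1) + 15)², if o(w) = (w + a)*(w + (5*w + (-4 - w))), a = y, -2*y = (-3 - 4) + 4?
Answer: 1225/4 ≈ 306.25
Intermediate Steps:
y = 3/2 (y = -((-3 - 4) + 4)/2 = -(-7 + 4)/2 = -½*(-3) = 3/2 ≈ 1.5000)
a = 3/2 ≈ 1.5000
o(w) = (-4 + 5*w)*(3/2 + w) (o(w) = (w + 3/2)*(w + (5*w + (-4 - w))) = (3/2 + w)*(w + (-4 + 4*w)) = (3/2 + w)*(-4 + 5*w) = (-4 + 5*w)*(3/2 + w))
(o(1) + 15)² = ((-6 + 5*1² + (7/2)*1) + 15)² = ((-6 + 5*1 + 7/2) + 15)² = ((-6 + 5 + 7/2) + 15)² = (5/2 + 15)² = (35/2)² = 1225/4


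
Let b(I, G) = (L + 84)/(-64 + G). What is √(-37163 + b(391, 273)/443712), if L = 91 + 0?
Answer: I*√4993737527312023413/11591976 ≈ 192.78*I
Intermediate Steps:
L = 91
b(I, G) = 175/(-64 + G) (b(I, G) = (91 + 84)/(-64 + G) = 175/(-64 + G))
√(-37163 + b(391, 273)/443712) = √(-37163 + (175/(-64 + 273))/443712) = √(-37163 + (175/209)*(1/443712)) = √(-37163 + 175/92735808) = √(-3446340832529/92735808) = I*√4993737527312023413/11591976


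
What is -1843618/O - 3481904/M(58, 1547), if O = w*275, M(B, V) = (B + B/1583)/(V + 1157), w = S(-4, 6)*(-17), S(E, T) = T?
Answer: -197944377726817/1220175 ≈ -1.6223e+8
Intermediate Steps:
w = -102 (w = 6*(-17) = -102)
M(B, V) = 1584*B/(1583*(1157 + V)) (M(B, V) = (B + B*(1/1583))/(1157 + V) = (B + B/1583)/(1157 + V) = (1584*B/1583)/(1157 + V) = 1584*B/(1583*(1157 + V)))
O = -28050 (O = -102*275 = -28050)
-1843618/O - 3481904/M(58, 1547) = -1843618/(-28050) - 3481904/((1584/1583)*58/(1157 + 1547)) = -1843618*(-1/28050) - 3481904/((1584/1583)*58/2704) = 921809/14025 - 3481904/((1584/1583)*58*(1/2704)) = 921809/14025 - 3481904/5742/267527 = 921809/14025 - 3481904*267527/5742 = 921809/14025 - 465751665704/2871 = -197944377726817/1220175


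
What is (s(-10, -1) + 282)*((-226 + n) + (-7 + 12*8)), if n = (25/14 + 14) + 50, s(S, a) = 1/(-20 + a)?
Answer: -5903237/294 ≈ -20079.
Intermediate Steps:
n = 921/14 (n = (25*(1/14) + 14) + 50 = (25/14 + 14) + 50 = 221/14 + 50 = 921/14 ≈ 65.786)
(s(-10, -1) + 282)*((-226 + n) + (-7 + 12*8)) = (1/(-20 - 1) + 282)*((-226 + 921/14) + (-7 + 12*8)) = (1/(-21) + 282)*(-2243/14 + (-7 + 96)) = (-1/21 + 282)*(-2243/14 + 89) = (5921/21)*(-997/14) = -5903237/294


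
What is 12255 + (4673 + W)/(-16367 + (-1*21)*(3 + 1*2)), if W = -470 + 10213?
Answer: 25231243/2059 ≈ 12254.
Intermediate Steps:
W = 9743
12255 + (4673 + W)/(-16367 + (-1*21)*(3 + 1*2)) = 12255 + (4673 + 9743)/(-16367 + (-1*21)*(3 + 1*2)) = 12255 + 14416/(-16367 - 21*(3 + 2)) = 12255 + 14416/(-16367 - 21*5) = 12255 + 14416/(-16367 - 105) = 12255 + 14416/(-16472) = 12255 + 14416*(-1/16472) = 12255 - 1802/2059 = 25231243/2059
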